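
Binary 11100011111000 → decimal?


Positional values:
Bit 3: 1 × 2^3 = 8
Bit 4: 1 × 2^4 = 16
Bit 5: 1 × 2^5 = 32
Bit 6: 1 × 2^6 = 64
Bit 7: 1 × 2^7 = 128
Bit 11: 1 × 2^11 = 2048
Bit 12: 1 × 2^12 = 4096
Bit 13: 1 × 2^13 = 8192
Sum = 8 + 16 + 32 + 64 + 128 + 2048 + 4096 + 8192
= 14584


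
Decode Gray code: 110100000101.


Gray code: 110100000101
MSB stays the same: 1
Each subsequent bit = prev_binary XOR current_gray:
  B[1] = 1 XOR 1 = 0
  B[2] = 0 XOR 0 = 0
  B[3] = 0 XOR 1 = 1
  B[4] = 1 XOR 0 = 1
  B[5] = 1 XOR 0 = 1
  B[6] = 1 XOR 0 = 1
  B[7] = 1 XOR 0 = 1
  B[8] = 1 XOR 0 = 1
  B[9] = 1 XOR 1 = 0
  B[10] = 0 XOR 0 = 0
  B[11] = 0 XOR 1 = 1
= 100111111001 (2553 decimal)


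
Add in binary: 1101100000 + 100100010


Align and add column by column (LSB to MSB, carry propagating):
  01101100000
+ 00100100010
  -----------
  col 0: 0 + 0 + 0 (carry in) = 0 → bit 0, carry out 0
  col 1: 0 + 1 + 0 (carry in) = 1 → bit 1, carry out 0
  col 2: 0 + 0 + 0 (carry in) = 0 → bit 0, carry out 0
  col 3: 0 + 0 + 0 (carry in) = 0 → bit 0, carry out 0
  col 4: 0 + 0 + 0 (carry in) = 0 → bit 0, carry out 0
  col 5: 1 + 1 + 0 (carry in) = 2 → bit 0, carry out 1
  col 6: 1 + 0 + 1 (carry in) = 2 → bit 0, carry out 1
  col 7: 0 + 0 + 1 (carry in) = 1 → bit 1, carry out 0
  col 8: 1 + 1 + 0 (carry in) = 2 → bit 0, carry out 1
  col 9: 1 + 0 + 1 (carry in) = 2 → bit 0, carry out 1
  col 10: 0 + 0 + 1 (carry in) = 1 → bit 1, carry out 0
Reading bits MSB→LSB: 10010000010
Strip leading zeros: 10010000010
= 10010000010


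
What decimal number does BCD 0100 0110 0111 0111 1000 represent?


Each 4-bit group → digit:
  0100 → 4
  0110 → 6
  0111 → 7
  0111 → 7
  1000 → 8
= 46778


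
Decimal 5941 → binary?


Divide by 2 repeatedly:
5941 ÷ 2 = 2970 remainder 1
2970 ÷ 2 = 1485 remainder 0
1485 ÷ 2 = 742 remainder 1
742 ÷ 2 = 371 remainder 0
371 ÷ 2 = 185 remainder 1
185 ÷ 2 = 92 remainder 1
92 ÷ 2 = 46 remainder 0
46 ÷ 2 = 23 remainder 0
23 ÷ 2 = 11 remainder 1
11 ÷ 2 = 5 remainder 1
5 ÷ 2 = 2 remainder 1
2 ÷ 2 = 1 remainder 0
1 ÷ 2 = 0 remainder 1
Reading remainders bottom-up:
= 1011100110101


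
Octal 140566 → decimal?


Positional values:
Position 0: 6 × 8^0 = 6
Position 1: 6 × 8^1 = 48
Position 2: 5 × 8^2 = 320
Position 3: 0 × 8^3 = 0
Position 4: 4 × 8^4 = 16384
Position 5: 1 × 8^5 = 32768
Sum = 6 + 48 + 320 + 0 + 16384 + 32768
= 49526


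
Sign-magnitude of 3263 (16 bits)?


Sign bit: 0 (positive)
Magnitude: 3263 = 000110010111111
= 0000110010111111


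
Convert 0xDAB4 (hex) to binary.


Each hex digit → 4 binary bits:
  D = 1101
  A = 1010
  B = 1011
  4 = 0100
Concatenate: 1101 1010 1011 0100
= 1101101010110100


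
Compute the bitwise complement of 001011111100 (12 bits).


Original: 001011111100
Invert all bits:
  bit 0: 0 → 1
  bit 1: 0 → 1
  bit 2: 1 → 0
  bit 3: 0 → 1
  bit 4: 1 → 0
  bit 5: 1 → 0
  bit 6: 1 → 0
  bit 7: 1 → 0
  bit 8: 1 → 0
  bit 9: 1 → 0
  bit 10: 0 → 1
  bit 11: 0 → 1
= 110100000011


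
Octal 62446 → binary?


Each octal digit → 3 binary bits:
  6 = 110
  2 = 010
  4 = 100
  4 = 100
  6 = 110
Concatenate: 110 010 100 100 110
= 110010100100110


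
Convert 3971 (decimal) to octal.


Divide by 8 repeatedly:
3971 ÷ 8 = 496 remainder 3
496 ÷ 8 = 62 remainder 0
62 ÷ 8 = 7 remainder 6
7 ÷ 8 = 0 remainder 7
Reading remainders bottom-up:
= 0o7603


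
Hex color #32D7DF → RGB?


Hex: #32D7DF
R = 32₁₆ = 50
G = D7₁₆ = 215
B = DF₁₆ = 223
= RGB(50, 215, 223)


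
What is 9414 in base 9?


Divide by 9 repeatedly:
9414 ÷ 9 = 1046 remainder 0
1046 ÷ 9 = 116 remainder 2
116 ÷ 9 = 12 remainder 8
12 ÷ 9 = 1 remainder 3
1 ÷ 9 = 0 remainder 1
Reading remainders bottom-up:
= 13820


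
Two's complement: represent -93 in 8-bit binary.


Original: 01011101
Step 1 - Invert all bits: 10100010
Step 2 - Add 1: 10100010 + 1
= 10100011 (represents -93)


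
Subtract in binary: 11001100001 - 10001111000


Align and subtract column by column (LSB to MSB, borrowing when needed):
  11001100001
- 10001111000
  -----------
  col 0: (1 - 0 borrow-in) - 0 → 1 - 0 = 1, borrow out 0
  col 1: (0 - 0 borrow-in) - 0 → 0 - 0 = 0, borrow out 0
  col 2: (0 - 0 borrow-in) - 0 → 0 - 0 = 0, borrow out 0
  col 3: (0 - 0 borrow-in) - 1 → borrow from next column: (0+2) - 1 = 1, borrow out 1
  col 4: (0 - 1 borrow-in) - 1 → borrow from next column: (-1+2) - 1 = 0, borrow out 1
  col 5: (1 - 1 borrow-in) - 1 → borrow from next column: (0+2) - 1 = 1, borrow out 1
  col 6: (1 - 1 borrow-in) - 1 → borrow from next column: (0+2) - 1 = 1, borrow out 1
  col 7: (0 - 1 borrow-in) - 0 → borrow from next column: (-1+2) - 0 = 1, borrow out 1
  col 8: (0 - 1 borrow-in) - 0 → borrow from next column: (-1+2) - 0 = 1, borrow out 1
  col 9: (1 - 1 borrow-in) - 0 → 0 - 0 = 0, borrow out 0
  col 10: (1 - 0 borrow-in) - 1 → 1 - 1 = 0, borrow out 0
Reading bits MSB→LSB: 00111101001
Strip leading zeros: 111101001
= 111101001


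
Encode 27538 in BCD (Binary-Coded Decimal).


Each digit → 4-bit binary:
  2 → 0010
  7 → 0111
  5 → 0101
  3 → 0011
  8 → 1000
= 0010 0111 0101 0011 1000


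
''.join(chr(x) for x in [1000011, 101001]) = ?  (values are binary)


Codes (binary): 1000011 101001
Per-code ASCII lookup:
  1000011 = 67  (range 65-90: uppercase, 67 - 65 = 2) → 'C'
  101001 = 41  (special character) → ')'
= 'C)'


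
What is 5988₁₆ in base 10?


Positional values:
Position 0: 8 × 16^0 = 8 × 1 = 8
Position 1: 8 × 16^1 = 8 × 16 = 128
Position 2: 9 × 16^2 = 9 × 256 = 2304
Position 3: 5 × 16^3 = 5 × 4096 = 20480
Sum = 8 + 128 + 2304 + 20480
= 22920


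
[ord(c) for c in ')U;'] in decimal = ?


String: ')U;'  (3 characters)
Per-character ASCII lookup:
  ')': special character: ')' = 41
  'U': uppercase starts at 65: 'U' = 65 + 20 = 85
  ';': special character: ';' = 59
= 41 85 59


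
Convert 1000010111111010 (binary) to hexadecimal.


Group into 4-bit nibbles: 1000010111111010
  1000 = 8
  0101 = 5
  1111 = F
  1010 = A
= 0x85FA


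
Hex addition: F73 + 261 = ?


Align and add column by column (LSB to MSB, each column mod 16 with carry):
  0F73
+ 0261
  ----
  col 0: 3(3) + 1(1) + 0 (carry in) = 4 → 4(4), carry out 0
  col 1: 7(7) + 6(6) + 0 (carry in) = 13 → D(13), carry out 0
  col 2: F(15) + 2(2) + 0 (carry in) = 17 → 1(1), carry out 1
  col 3: 0(0) + 0(0) + 1 (carry in) = 1 → 1(1), carry out 0
Reading digits MSB→LSB: 11D4
Strip leading zeros: 11D4
= 0x11D4


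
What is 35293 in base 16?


Divide by 16 repeatedly:
35293 ÷ 16 = 2205 remainder 13 (D)
2205 ÷ 16 = 137 remainder 13 (D)
137 ÷ 16 = 8 remainder 9 (9)
8 ÷ 16 = 0 remainder 8 (8)
Reading remainders bottom-up:
= 0x89DD


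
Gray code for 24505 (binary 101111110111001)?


Binary: 101111110111001
Gray code: G = B XOR (B >> 1)
B >> 1 = 010111111011100
101111110111001 XOR 010111111011100:
  1 XOR 0 = 1
  0 XOR 1 = 1
  1 XOR 0 = 1
  1 XOR 1 = 0
  1 XOR 1 = 0
  1 XOR 1 = 0
  1 XOR 1 = 0
  1 XOR 1 = 0
  0 XOR 1 = 1
  1 XOR 0 = 1
  1 XOR 1 = 0
  1 XOR 1 = 0
  0 XOR 1 = 1
  0 XOR 0 = 0
  1 XOR 0 = 1
= 111000001100101


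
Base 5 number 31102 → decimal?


Positional values (base 5):
  2 × 5^0 = 2 × 1 = 2
  0 × 5^1 = 0 × 5 = 0
  1 × 5^2 = 1 × 25 = 25
  1 × 5^3 = 1 × 125 = 125
  3 × 5^4 = 3 × 625 = 1875
Sum = 2 + 0 + 25 + 125 + 1875
= 2027


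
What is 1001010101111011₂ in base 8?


Group into 3-bit groups: 001001010101111011
  001 = 1
  001 = 1
  010 = 2
  101 = 5
  111 = 7
  011 = 3
= 0o112573


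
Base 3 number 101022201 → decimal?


Positional values (base 3):
  1 × 3^0 = 1 × 1 = 1
  0 × 3^1 = 0 × 3 = 0
  2 × 3^2 = 2 × 9 = 18
  2 × 3^3 = 2 × 27 = 54
  2 × 3^4 = 2 × 81 = 162
  0 × 3^5 = 0 × 243 = 0
  1 × 3^6 = 1 × 729 = 729
  0 × 3^7 = 0 × 2187 = 0
  1 × 3^8 = 1 × 6561 = 6561
Sum = 1 + 0 + 18 + 54 + 162 + 0 + 729 + 0 + 6561
= 7525


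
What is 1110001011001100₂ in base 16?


Group into 4-bit nibbles: 1110001011001100
  1110 = E
  0010 = 2
  1100 = C
  1100 = C
= 0xE2CC


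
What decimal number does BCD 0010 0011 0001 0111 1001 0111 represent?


Each 4-bit group → digit:
  0010 → 2
  0011 → 3
  0001 → 1
  0111 → 7
  1001 → 9
  0111 → 7
= 231797


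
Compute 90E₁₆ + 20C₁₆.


Align and add column by column (LSB to MSB, each column mod 16 with carry):
  090E
+ 020C
  ----
  col 0: E(14) + C(12) + 0 (carry in) = 26 → A(10), carry out 1
  col 1: 0(0) + 0(0) + 1 (carry in) = 1 → 1(1), carry out 0
  col 2: 9(9) + 2(2) + 0 (carry in) = 11 → B(11), carry out 0
  col 3: 0(0) + 0(0) + 0 (carry in) = 0 → 0(0), carry out 0
Reading digits MSB→LSB: 0B1A
Strip leading zeros: B1A
= 0xB1A


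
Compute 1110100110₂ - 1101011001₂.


Align and subtract column by column (LSB to MSB, borrowing when needed):
  1110100110
- 1101011001
  ----------
  col 0: (0 - 0 borrow-in) - 1 → borrow from next column: (0+2) - 1 = 1, borrow out 1
  col 1: (1 - 1 borrow-in) - 0 → 0 - 0 = 0, borrow out 0
  col 2: (1 - 0 borrow-in) - 0 → 1 - 0 = 1, borrow out 0
  col 3: (0 - 0 borrow-in) - 1 → borrow from next column: (0+2) - 1 = 1, borrow out 1
  col 4: (0 - 1 borrow-in) - 1 → borrow from next column: (-1+2) - 1 = 0, borrow out 1
  col 5: (1 - 1 borrow-in) - 0 → 0 - 0 = 0, borrow out 0
  col 6: (0 - 0 borrow-in) - 1 → borrow from next column: (0+2) - 1 = 1, borrow out 1
  col 7: (1 - 1 borrow-in) - 0 → 0 - 0 = 0, borrow out 0
  col 8: (1 - 0 borrow-in) - 1 → 1 - 1 = 0, borrow out 0
  col 9: (1 - 0 borrow-in) - 1 → 1 - 1 = 0, borrow out 0
Reading bits MSB→LSB: 0001001101
Strip leading zeros: 1001101
= 1001101


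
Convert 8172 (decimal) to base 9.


Divide by 9 repeatedly:
8172 ÷ 9 = 908 remainder 0
908 ÷ 9 = 100 remainder 8
100 ÷ 9 = 11 remainder 1
11 ÷ 9 = 1 remainder 2
1 ÷ 9 = 0 remainder 1
Reading remainders bottom-up:
= 12180


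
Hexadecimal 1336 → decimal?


Positional values:
Position 0: 6 × 16^0 = 6 × 1 = 6
Position 1: 3 × 16^1 = 3 × 16 = 48
Position 2: 3 × 16^2 = 3 × 256 = 768
Position 3: 1 × 16^3 = 1 × 4096 = 4096
Sum = 6 + 48 + 768 + 4096
= 4918


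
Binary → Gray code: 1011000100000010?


Binary: 1011000100000010
Gray code: G = B XOR (B >> 1)
B >> 1 = 0101100010000001
1011000100000010 XOR 0101100010000001:
  1 XOR 0 = 1
  0 XOR 1 = 1
  1 XOR 0 = 1
  1 XOR 1 = 0
  0 XOR 1 = 1
  0 XOR 0 = 0
  0 XOR 0 = 0
  1 XOR 0 = 1
  0 XOR 1 = 1
  0 XOR 0 = 0
  0 XOR 0 = 0
  0 XOR 0 = 0
  0 XOR 0 = 0
  0 XOR 0 = 0
  1 XOR 0 = 1
  0 XOR 1 = 1
= 1110100110000011


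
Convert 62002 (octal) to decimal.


Positional values:
Position 0: 2 × 8^0 = 2
Position 1: 0 × 8^1 = 0
Position 2: 0 × 8^2 = 0
Position 3: 2 × 8^3 = 1024
Position 4: 6 × 8^4 = 24576
Sum = 2 + 0 + 0 + 1024 + 24576
= 25602


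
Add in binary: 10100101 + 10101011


Align and add column by column (LSB to MSB, carry propagating):
  010100101
+ 010101011
  ---------
  col 0: 1 + 1 + 0 (carry in) = 2 → bit 0, carry out 1
  col 1: 0 + 1 + 1 (carry in) = 2 → bit 0, carry out 1
  col 2: 1 + 0 + 1 (carry in) = 2 → bit 0, carry out 1
  col 3: 0 + 1 + 1 (carry in) = 2 → bit 0, carry out 1
  col 4: 0 + 0 + 1 (carry in) = 1 → bit 1, carry out 0
  col 5: 1 + 1 + 0 (carry in) = 2 → bit 0, carry out 1
  col 6: 0 + 0 + 1 (carry in) = 1 → bit 1, carry out 0
  col 7: 1 + 1 + 0 (carry in) = 2 → bit 0, carry out 1
  col 8: 0 + 0 + 1 (carry in) = 1 → bit 1, carry out 0
Reading bits MSB→LSB: 101010000
Strip leading zeros: 101010000
= 101010000


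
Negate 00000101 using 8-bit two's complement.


Original: 00000101
Step 1 - Invert all bits: 11111010
Step 2 - Add 1: 11111010 + 1
= 11111011 (represents -5)


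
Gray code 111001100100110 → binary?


Gray code: 111001100100110
MSB stays the same: 1
Each subsequent bit = prev_binary XOR current_gray:
  B[1] = 1 XOR 1 = 0
  B[2] = 0 XOR 1 = 1
  B[3] = 1 XOR 0 = 1
  B[4] = 1 XOR 0 = 1
  B[5] = 1 XOR 1 = 0
  B[6] = 0 XOR 1 = 1
  B[7] = 1 XOR 0 = 1
  B[8] = 1 XOR 0 = 1
  B[9] = 1 XOR 1 = 0
  B[10] = 0 XOR 0 = 0
  B[11] = 0 XOR 0 = 0
  B[12] = 0 XOR 1 = 1
  B[13] = 1 XOR 1 = 0
  B[14] = 0 XOR 0 = 0
= 101110111000100 (24004 decimal)


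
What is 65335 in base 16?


Divide by 16 repeatedly:
65335 ÷ 16 = 4083 remainder 7 (7)
4083 ÷ 16 = 255 remainder 3 (3)
255 ÷ 16 = 15 remainder 15 (F)
15 ÷ 16 = 0 remainder 15 (F)
Reading remainders bottom-up:
= 0xFF37


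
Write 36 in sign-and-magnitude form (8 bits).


Sign bit: 0 (positive)
Magnitude: 36 = 0100100
= 00100100


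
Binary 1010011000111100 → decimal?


Positional values:
Bit 2: 1 × 2^2 = 4
Bit 3: 1 × 2^3 = 8
Bit 4: 1 × 2^4 = 16
Bit 5: 1 × 2^5 = 32
Bit 9: 1 × 2^9 = 512
Bit 10: 1 × 2^10 = 1024
Bit 13: 1 × 2^13 = 8192
Bit 15: 1 × 2^15 = 32768
Sum = 4 + 8 + 16 + 32 + 512 + 1024 + 8192 + 32768
= 42556


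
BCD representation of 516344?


Each digit → 4-bit binary:
  5 → 0101
  1 → 0001
  6 → 0110
  3 → 0011
  4 → 0100
  4 → 0100
= 0101 0001 0110 0011 0100 0100


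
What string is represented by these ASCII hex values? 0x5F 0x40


Codes (hex): 0x5F 0x40
Per-code ASCII lookup:
  0x5F = 95  (special character) → '_'
  0x40 = 64  (special character) → '@'
= '_@'


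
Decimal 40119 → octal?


Divide by 8 repeatedly:
40119 ÷ 8 = 5014 remainder 7
5014 ÷ 8 = 626 remainder 6
626 ÷ 8 = 78 remainder 2
78 ÷ 8 = 9 remainder 6
9 ÷ 8 = 1 remainder 1
1 ÷ 8 = 0 remainder 1
Reading remainders bottom-up:
= 0o116267


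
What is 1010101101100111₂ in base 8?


Group into 3-bit groups: 001010101101100111
  001 = 1
  010 = 2
  101 = 5
  101 = 5
  100 = 4
  111 = 7
= 0o125547


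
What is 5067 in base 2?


Divide by 2 repeatedly:
5067 ÷ 2 = 2533 remainder 1
2533 ÷ 2 = 1266 remainder 1
1266 ÷ 2 = 633 remainder 0
633 ÷ 2 = 316 remainder 1
316 ÷ 2 = 158 remainder 0
158 ÷ 2 = 79 remainder 0
79 ÷ 2 = 39 remainder 1
39 ÷ 2 = 19 remainder 1
19 ÷ 2 = 9 remainder 1
9 ÷ 2 = 4 remainder 1
4 ÷ 2 = 2 remainder 0
2 ÷ 2 = 1 remainder 0
1 ÷ 2 = 0 remainder 1
Reading remainders bottom-up:
= 1001111001011


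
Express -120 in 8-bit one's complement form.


Original: 01111000
Invert all bits:
  bit 0: 0 → 1
  bit 1: 1 → 0
  bit 2: 1 → 0
  bit 3: 1 → 0
  bit 4: 1 → 0
  bit 5: 0 → 1
  bit 6: 0 → 1
  bit 7: 0 → 1
= 10000111


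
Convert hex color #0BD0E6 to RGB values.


Hex: #0BD0E6
R = 0B₁₆ = 11
G = D0₁₆ = 208
B = E6₁₆ = 230
= RGB(11, 208, 230)


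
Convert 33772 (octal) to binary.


Each octal digit → 3 binary bits:
  3 = 011
  3 = 011
  7 = 111
  7 = 111
  2 = 010
Concatenate: 011 011 111 111 010
= 011011111111010


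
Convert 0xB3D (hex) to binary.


Each hex digit → 4 binary bits:
  B = 1011
  3 = 0011
  D = 1101
Concatenate: 1011 0011 1101
= 101100111101


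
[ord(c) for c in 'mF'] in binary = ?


String: 'mF'  (2 characters)
Per-character ASCII lookup:
  'm': lowercase starts at 97: 'm' = 97 + 12 = 109 → 1101101
  'F': uppercase starts at 65: 'F' = 65 + 5 = 70 → 1000110
= 1101101 1000110


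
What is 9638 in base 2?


Divide by 2 repeatedly:
9638 ÷ 2 = 4819 remainder 0
4819 ÷ 2 = 2409 remainder 1
2409 ÷ 2 = 1204 remainder 1
1204 ÷ 2 = 602 remainder 0
602 ÷ 2 = 301 remainder 0
301 ÷ 2 = 150 remainder 1
150 ÷ 2 = 75 remainder 0
75 ÷ 2 = 37 remainder 1
37 ÷ 2 = 18 remainder 1
18 ÷ 2 = 9 remainder 0
9 ÷ 2 = 4 remainder 1
4 ÷ 2 = 2 remainder 0
2 ÷ 2 = 1 remainder 0
1 ÷ 2 = 0 remainder 1
Reading remainders bottom-up:
= 10010110100110


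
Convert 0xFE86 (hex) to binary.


Each hex digit → 4 binary bits:
  F = 1111
  E = 1110
  8 = 1000
  6 = 0110
Concatenate: 1111 1110 1000 0110
= 1111111010000110


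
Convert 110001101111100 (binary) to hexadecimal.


Group into 4-bit nibbles: 0110001101111100
  0110 = 6
  0011 = 3
  0111 = 7
  1100 = C
= 0x637C


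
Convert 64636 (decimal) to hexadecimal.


Divide by 16 repeatedly:
64636 ÷ 16 = 4039 remainder 12 (C)
4039 ÷ 16 = 252 remainder 7 (7)
252 ÷ 16 = 15 remainder 12 (C)
15 ÷ 16 = 0 remainder 15 (F)
Reading remainders bottom-up:
= 0xFC7C


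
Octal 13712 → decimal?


Positional values:
Position 0: 2 × 8^0 = 2
Position 1: 1 × 8^1 = 8
Position 2: 7 × 8^2 = 448
Position 3: 3 × 8^3 = 1536
Position 4: 1 × 8^4 = 4096
Sum = 2 + 8 + 448 + 1536 + 4096
= 6090


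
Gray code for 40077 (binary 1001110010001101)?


Binary: 1001110010001101
Gray code: G = B XOR (B >> 1)
B >> 1 = 0100111001000110
1001110010001101 XOR 0100111001000110:
  1 XOR 0 = 1
  0 XOR 1 = 1
  0 XOR 0 = 0
  1 XOR 0 = 1
  1 XOR 1 = 0
  1 XOR 1 = 0
  0 XOR 1 = 1
  0 XOR 0 = 0
  1 XOR 0 = 1
  0 XOR 1 = 1
  0 XOR 0 = 0
  0 XOR 0 = 0
  1 XOR 0 = 1
  1 XOR 1 = 0
  0 XOR 1 = 1
  1 XOR 0 = 1
= 1101001011001011


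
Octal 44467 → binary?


Each octal digit → 3 binary bits:
  4 = 100
  4 = 100
  4 = 100
  6 = 110
  7 = 111
Concatenate: 100 100 100 110 111
= 100100100110111


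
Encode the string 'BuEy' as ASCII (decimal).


String: 'BuEy'  (4 characters)
Per-character ASCII lookup:
  'B': uppercase starts at 65: 'B' = 65 + 1 = 66
  'u': lowercase starts at 97: 'u' = 97 + 20 = 117
  'E': uppercase starts at 65: 'E' = 65 + 4 = 69
  'y': lowercase starts at 97: 'y' = 97 + 24 = 121
= 66 117 69 121


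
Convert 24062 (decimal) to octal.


Divide by 8 repeatedly:
24062 ÷ 8 = 3007 remainder 6
3007 ÷ 8 = 375 remainder 7
375 ÷ 8 = 46 remainder 7
46 ÷ 8 = 5 remainder 6
5 ÷ 8 = 0 remainder 5
Reading remainders bottom-up:
= 0o56776


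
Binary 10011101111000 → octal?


Group into 3-bit groups: 010011101111000
  010 = 2
  011 = 3
  101 = 5
  111 = 7
  000 = 0
= 0o23570


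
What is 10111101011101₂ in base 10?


Positional values:
Bit 0: 1 × 2^0 = 1
Bit 2: 1 × 2^2 = 4
Bit 3: 1 × 2^3 = 8
Bit 4: 1 × 2^4 = 16
Bit 6: 1 × 2^6 = 64
Bit 8: 1 × 2^8 = 256
Bit 9: 1 × 2^9 = 512
Bit 10: 1 × 2^10 = 1024
Bit 11: 1 × 2^11 = 2048
Bit 13: 1 × 2^13 = 8192
Sum = 1 + 4 + 8 + 16 + 64 + 256 + 512 + 1024 + 2048 + 8192
= 12125


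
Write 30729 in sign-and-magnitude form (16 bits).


Sign bit: 0 (positive)
Magnitude: 30729 = 111100000001001
= 0111100000001001


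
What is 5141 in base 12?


Divide by 12 repeatedly:
5141 ÷ 12 = 428 remainder 5
428 ÷ 12 = 35 remainder 8
35 ÷ 12 = 2 remainder 11
2 ÷ 12 = 0 remainder 2
Reading remainders bottom-up:
= 2B85


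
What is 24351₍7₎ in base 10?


Positional values (base 7):
  1 × 7^0 = 1 × 1 = 1
  5 × 7^1 = 5 × 7 = 35
  3 × 7^2 = 3 × 49 = 147
  4 × 7^3 = 4 × 343 = 1372
  2 × 7^4 = 2 × 2401 = 4802
Sum = 1 + 35 + 147 + 1372 + 4802
= 6357


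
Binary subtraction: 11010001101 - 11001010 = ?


Align and subtract column by column (LSB to MSB, borrowing when needed):
  11010001101
- 00011001010
  -----------
  col 0: (1 - 0 borrow-in) - 0 → 1 - 0 = 1, borrow out 0
  col 1: (0 - 0 borrow-in) - 1 → borrow from next column: (0+2) - 1 = 1, borrow out 1
  col 2: (1 - 1 borrow-in) - 0 → 0 - 0 = 0, borrow out 0
  col 3: (1 - 0 borrow-in) - 1 → 1 - 1 = 0, borrow out 0
  col 4: (0 - 0 borrow-in) - 0 → 0 - 0 = 0, borrow out 0
  col 5: (0 - 0 borrow-in) - 0 → 0 - 0 = 0, borrow out 0
  col 6: (0 - 0 borrow-in) - 1 → borrow from next column: (0+2) - 1 = 1, borrow out 1
  col 7: (1 - 1 borrow-in) - 1 → borrow from next column: (0+2) - 1 = 1, borrow out 1
  col 8: (0 - 1 borrow-in) - 0 → borrow from next column: (-1+2) - 0 = 1, borrow out 1
  col 9: (1 - 1 borrow-in) - 0 → 0 - 0 = 0, borrow out 0
  col 10: (1 - 0 borrow-in) - 0 → 1 - 0 = 1, borrow out 0
Reading bits MSB→LSB: 10111000011
Strip leading zeros: 10111000011
= 10111000011


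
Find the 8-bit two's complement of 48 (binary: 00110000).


Original: 00110000
Step 1 - Invert all bits: 11001111
Step 2 - Add 1: 11001111 + 1
= 11010000 (represents -48)


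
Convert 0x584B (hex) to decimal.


Positional values:
Position 0: B × 16^0 = 11 × 1 = 11
Position 1: 4 × 16^1 = 4 × 16 = 64
Position 2: 8 × 16^2 = 8 × 256 = 2048
Position 3: 5 × 16^3 = 5 × 4096 = 20480
Sum = 11 + 64 + 2048 + 20480
= 22603


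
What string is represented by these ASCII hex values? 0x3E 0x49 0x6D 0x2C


Codes (hex): 0x3E 0x49 0x6D 0x2C
Per-code ASCII lookup:
  0x3E = 62  (special character) → '>'
  0x49 = 73  (range 65-90: uppercase, 73 - 65 = 8) → 'I'
  0x6D = 109  (range 97-122: lowercase, 109 - 97 = 12) → 'm'
  0x2C = 44  (special character) → ','
= '>Im,'


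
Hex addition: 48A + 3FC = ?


Align and add column by column (LSB to MSB, each column mod 16 with carry):
  048A
+ 03FC
  ----
  col 0: A(10) + C(12) + 0 (carry in) = 22 → 6(6), carry out 1
  col 1: 8(8) + F(15) + 1 (carry in) = 24 → 8(8), carry out 1
  col 2: 4(4) + 3(3) + 1 (carry in) = 8 → 8(8), carry out 0
  col 3: 0(0) + 0(0) + 0 (carry in) = 0 → 0(0), carry out 0
Reading digits MSB→LSB: 0886
Strip leading zeros: 886
= 0x886


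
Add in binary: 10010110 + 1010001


Align and add column by column (LSB to MSB, carry propagating):
  010010110
+ 001010001
  ---------
  col 0: 0 + 1 + 0 (carry in) = 1 → bit 1, carry out 0
  col 1: 1 + 0 + 0 (carry in) = 1 → bit 1, carry out 0
  col 2: 1 + 0 + 0 (carry in) = 1 → bit 1, carry out 0
  col 3: 0 + 0 + 0 (carry in) = 0 → bit 0, carry out 0
  col 4: 1 + 1 + 0 (carry in) = 2 → bit 0, carry out 1
  col 5: 0 + 0 + 1 (carry in) = 1 → bit 1, carry out 0
  col 6: 0 + 1 + 0 (carry in) = 1 → bit 1, carry out 0
  col 7: 1 + 0 + 0 (carry in) = 1 → bit 1, carry out 0
  col 8: 0 + 0 + 0 (carry in) = 0 → bit 0, carry out 0
Reading bits MSB→LSB: 011100111
Strip leading zeros: 11100111
= 11100111


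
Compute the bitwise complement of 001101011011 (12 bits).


Original: 001101011011
Invert all bits:
  bit 0: 0 → 1
  bit 1: 0 → 1
  bit 2: 1 → 0
  bit 3: 1 → 0
  bit 4: 0 → 1
  bit 5: 1 → 0
  bit 6: 0 → 1
  bit 7: 1 → 0
  bit 8: 1 → 0
  bit 9: 0 → 1
  bit 10: 1 → 0
  bit 11: 1 → 0
= 110010100100


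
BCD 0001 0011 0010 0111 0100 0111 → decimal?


Each 4-bit group → digit:
  0001 → 1
  0011 → 3
  0010 → 2
  0111 → 7
  0100 → 4
  0111 → 7
= 132747


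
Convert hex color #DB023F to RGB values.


Hex: #DB023F
R = DB₁₆ = 219
G = 02₁₆ = 2
B = 3F₁₆ = 63
= RGB(219, 2, 63)


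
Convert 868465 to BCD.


Each digit → 4-bit binary:
  8 → 1000
  6 → 0110
  8 → 1000
  4 → 0100
  6 → 0110
  5 → 0101
= 1000 0110 1000 0100 0110 0101


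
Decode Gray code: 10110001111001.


Gray code: 10110001111001
MSB stays the same: 1
Each subsequent bit = prev_binary XOR current_gray:
  B[1] = 1 XOR 0 = 1
  B[2] = 1 XOR 1 = 0
  B[3] = 0 XOR 1 = 1
  B[4] = 1 XOR 0 = 1
  B[5] = 1 XOR 0 = 1
  B[6] = 1 XOR 0 = 1
  B[7] = 1 XOR 1 = 0
  B[8] = 0 XOR 1 = 1
  B[9] = 1 XOR 1 = 0
  B[10] = 0 XOR 1 = 1
  B[11] = 1 XOR 0 = 1
  B[12] = 1 XOR 0 = 1
  B[13] = 1 XOR 1 = 0
= 11011110101110 (14254 decimal)


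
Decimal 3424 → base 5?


Divide by 5 repeatedly:
3424 ÷ 5 = 684 remainder 4
684 ÷ 5 = 136 remainder 4
136 ÷ 5 = 27 remainder 1
27 ÷ 5 = 5 remainder 2
5 ÷ 5 = 1 remainder 0
1 ÷ 5 = 0 remainder 1
Reading remainders bottom-up:
= 102144


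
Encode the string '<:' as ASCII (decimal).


String: '<:'  (2 characters)
Per-character ASCII lookup:
  '<': special character: '<' = 60
  ':': special character: ':' = 58
= 60 58


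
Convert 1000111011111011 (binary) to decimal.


Positional values:
Bit 0: 1 × 2^0 = 1
Bit 1: 1 × 2^1 = 2
Bit 3: 1 × 2^3 = 8
Bit 4: 1 × 2^4 = 16
Bit 5: 1 × 2^5 = 32
Bit 6: 1 × 2^6 = 64
Bit 7: 1 × 2^7 = 128
Bit 9: 1 × 2^9 = 512
Bit 10: 1 × 2^10 = 1024
Bit 11: 1 × 2^11 = 2048
Bit 15: 1 × 2^15 = 32768
Sum = 1 + 2 + 8 + 16 + 32 + 64 + 128 + 512 + 1024 + 2048 + 32768
= 36603


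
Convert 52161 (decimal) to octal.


Divide by 8 repeatedly:
52161 ÷ 8 = 6520 remainder 1
6520 ÷ 8 = 815 remainder 0
815 ÷ 8 = 101 remainder 7
101 ÷ 8 = 12 remainder 5
12 ÷ 8 = 1 remainder 4
1 ÷ 8 = 0 remainder 1
Reading remainders bottom-up:
= 0o145701


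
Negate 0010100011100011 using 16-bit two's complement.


Original: 0010100011100011
Step 1 - Invert all bits: 1101011100011100
Step 2 - Add 1: 1101011100011100 + 1
= 1101011100011101 (represents -10467)


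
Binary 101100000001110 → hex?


Group into 4-bit nibbles: 0101100000001110
  0101 = 5
  1000 = 8
  0000 = 0
  1110 = E
= 0x580E


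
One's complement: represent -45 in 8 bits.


Original: 00101101
Invert all bits:
  bit 0: 0 → 1
  bit 1: 0 → 1
  bit 2: 1 → 0
  bit 3: 0 → 1
  bit 4: 1 → 0
  bit 5: 1 → 0
  bit 6: 0 → 1
  bit 7: 1 → 0
= 11010010


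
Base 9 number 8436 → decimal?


Positional values (base 9):
  6 × 9^0 = 6 × 1 = 6
  3 × 9^1 = 3 × 9 = 27
  4 × 9^2 = 4 × 81 = 324
  8 × 9^3 = 8 × 729 = 5832
Sum = 6 + 27 + 324 + 5832
= 6189


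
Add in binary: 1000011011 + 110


Align and add column by column (LSB to MSB, carry propagating):
  01000011011
+ 00000000110
  -----------
  col 0: 1 + 0 + 0 (carry in) = 1 → bit 1, carry out 0
  col 1: 1 + 1 + 0 (carry in) = 2 → bit 0, carry out 1
  col 2: 0 + 1 + 1 (carry in) = 2 → bit 0, carry out 1
  col 3: 1 + 0 + 1 (carry in) = 2 → bit 0, carry out 1
  col 4: 1 + 0 + 1 (carry in) = 2 → bit 0, carry out 1
  col 5: 0 + 0 + 1 (carry in) = 1 → bit 1, carry out 0
  col 6: 0 + 0 + 0 (carry in) = 0 → bit 0, carry out 0
  col 7: 0 + 0 + 0 (carry in) = 0 → bit 0, carry out 0
  col 8: 0 + 0 + 0 (carry in) = 0 → bit 0, carry out 0
  col 9: 1 + 0 + 0 (carry in) = 1 → bit 1, carry out 0
  col 10: 0 + 0 + 0 (carry in) = 0 → bit 0, carry out 0
Reading bits MSB→LSB: 01000100001
Strip leading zeros: 1000100001
= 1000100001


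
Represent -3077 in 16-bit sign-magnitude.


Sign bit: 1 (negative)
Magnitude: 3077 = 000110000000101
= 1000110000000101


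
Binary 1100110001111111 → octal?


Group into 3-bit groups: 001100110001111111
  001 = 1
  100 = 4
  110 = 6
  001 = 1
  111 = 7
  111 = 7
= 0o146177


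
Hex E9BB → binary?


Each hex digit → 4 binary bits:
  E = 1110
  9 = 1001
  B = 1011
  B = 1011
Concatenate: 1110 1001 1011 1011
= 1110100110111011


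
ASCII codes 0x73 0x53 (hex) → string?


Codes (hex): 0x73 0x53
Per-code ASCII lookup:
  0x73 = 115  (range 97-122: lowercase, 115 - 97 = 18) → 's'
  0x53 = 83  (range 65-90: uppercase, 83 - 65 = 18) → 'S'
= 'sS'


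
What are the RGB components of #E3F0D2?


Hex: #E3F0D2
R = E3₁₆ = 227
G = F0₁₆ = 240
B = D2₁₆ = 210
= RGB(227, 240, 210)


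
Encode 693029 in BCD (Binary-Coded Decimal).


Each digit → 4-bit binary:
  6 → 0110
  9 → 1001
  3 → 0011
  0 → 0000
  2 → 0010
  9 → 1001
= 0110 1001 0011 0000 0010 1001


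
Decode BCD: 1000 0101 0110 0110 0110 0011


Each 4-bit group → digit:
  1000 → 8
  0101 → 5
  0110 → 6
  0110 → 6
  0110 → 6
  0011 → 3
= 856663


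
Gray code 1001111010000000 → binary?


Gray code: 1001111010000000
MSB stays the same: 1
Each subsequent bit = prev_binary XOR current_gray:
  B[1] = 1 XOR 0 = 1
  B[2] = 1 XOR 0 = 1
  B[3] = 1 XOR 1 = 0
  B[4] = 0 XOR 1 = 1
  B[5] = 1 XOR 1 = 0
  B[6] = 0 XOR 1 = 1
  B[7] = 1 XOR 0 = 1
  B[8] = 1 XOR 1 = 0
  B[9] = 0 XOR 0 = 0
  B[10] = 0 XOR 0 = 0
  B[11] = 0 XOR 0 = 0
  B[12] = 0 XOR 0 = 0
  B[13] = 0 XOR 0 = 0
  B[14] = 0 XOR 0 = 0
  B[15] = 0 XOR 0 = 0
= 1110101100000000 (60160 decimal)


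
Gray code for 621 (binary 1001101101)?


Binary: 1001101101
Gray code: G = B XOR (B >> 1)
B >> 1 = 0100110110
1001101101 XOR 0100110110:
  1 XOR 0 = 1
  0 XOR 1 = 1
  0 XOR 0 = 0
  1 XOR 0 = 1
  1 XOR 1 = 0
  0 XOR 1 = 1
  1 XOR 0 = 1
  1 XOR 1 = 0
  0 XOR 1 = 1
  1 XOR 0 = 1
= 1101011011


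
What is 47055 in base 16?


Divide by 16 repeatedly:
47055 ÷ 16 = 2940 remainder 15 (F)
2940 ÷ 16 = 183 remainder 12 (C)
183 ÷ 16 = 11 remainder 7 (7)
11 ÷ 16 = 0 remainder 11 (B)
Reading remainders bottom-up:
= 0xB7CF


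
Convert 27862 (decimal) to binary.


Divide by 2 repeatedly:
27862 ÷ 2 = 13931 remainder 0
13931 ÷ 2 = 6965 remainder 1
6965 ÷ 2 = 3482 remainder 1
3482 ÷ 2 = 1741 remainder 0
1741 ÷ 2 = 870 remainder 1
870 ÷ 2 = 435 remainder 0
435 ÷ 2 = 217 remainder 1
217 ÷ 2 = 108 remainder 1
108 ÷ 2 = 54 remainder 0
54 ÷ 2 = 27 remainder 0
27 ÷ 2 = 13 remainder 1
13 ÷ 2 = 6 remainder 1
6 ÷ 2 = 3 remainder 0
3 ÷ 2 = 1 remainder 1
1 ÷ 2 = 0 remainder 1
Reading remainders bottom-up:
= 110110011010110


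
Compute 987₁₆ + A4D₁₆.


Align and add column by column (LSB to MSB, each column mod 16 with carry):
  0987
+ 0A4D
  ----
  col 0: 7(7) + D(13) + 0 (carry in) = 20 → 4(4), carry out 1
  col 1: 8(8) + 4(4) + 1 (carry in) = 13 → D(13), carry out 0
  col 2: 9(9) + A(10) + 0 (carry in) = 19 → 3(3), carry out 1
  col 3: 0(0) + 0(0) + 1 (carry in) = 1 → 1(1), carry out 0
Reading digits MSB→LSB: 13D4
Strip leading zeros: 13D4
= 0x13D4


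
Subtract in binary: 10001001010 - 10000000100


Align and subtract column by column (LSB to MSB, borrowing when needed):
  10001001010
- 10000000100
  -----------
  col 0: (0 - 0 borrow-in) - 0 → 0 - 0 = 0, borrow out 0
  col 1: (1 - 0 borrow-in) - 0 → 1 - 0 = 1, borrow out 0
  col 2: (0 - 0 borrow-in) - 1 → borrow from next column: (0+2) - 1 = 1, borrow out 1
  col 3: (1 - 1 borrow-in) - 0 → 0 - 0 = 0, borrow out 0
  col 4: (0 - 0 borrow-in) - 0 → 0 - 0 = 0, borrow out 0
  col 5: (0 - 0 borrow-in) - 0 → 0 - 0 = 0, borrow out 0
  col 6: (1 - 0 borrow-in) - 0 → 1 - 0 = 1, borrow out 0
  col 7: (0 - 0 borrow-in) - 0 → 0 - 0 = 0, borrow out 0
  col 8: (0 - 0 borrow-in) - 0 → 0 - 0 = 0, borrow out 0
  col 9: (0 - 0 borrow-in) - 0 → 0 - 0 = 0, borrow out 0
  col 10: (1 - 0 borrow-in) - 1 → 1 - 1 = 0, borrow out 0
Reading bits MSB→LSB: 00001000110
Strip leading zeros: 1000110
= 1000110


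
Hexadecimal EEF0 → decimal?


Positional values:
Position 0: 0 × 16^0 = 0 × 1 = 0
Position 1: F × 16^1 = 15 × 16 = 240
Position 2: E × 16^2 = 14 × 256 = 3584
Position 3: E × 16^3 = 14 × 4096 = 57344
Sum = 0 + 240 + 3584 + 57344
= 61168


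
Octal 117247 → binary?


Each octal digit → 3 binary bits:
  1 = 001
  1 = 001
  7 = 111
  2 = 010
  4 = 100
  7 = 111
Concatenate: 001 001 111 010 100 111
= 001001111010100111


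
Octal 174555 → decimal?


Positional values:
Position 0: 5 × 8^0 = 5
Position 1: 5 × 8^1 = 40
Position 2: 5 × 8^2 = 320
Position 3: 4 × 8^3 = 2048
Position 4: 7 × 8^4 = 28672
Position 5: 1 × 8^5 = 32768
Sum = 5 + 40 + 320 + 2048 + 28672 + 32768
= 63853


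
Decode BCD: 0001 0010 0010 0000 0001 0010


Each 4-bit group → digit:
  0001 → 1
  0010 → 2
  0010 → 2
  0000 → 0
  0001 → 1
  0010 → 2
= 122012


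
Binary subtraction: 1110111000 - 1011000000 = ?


Align and subtract column by column (LSB to MSB, borrowing when needed):
  1110111000
- 1011000000
  ----------
  col 0: (0 - 0 borrow-in) - 0 → 0 - 0 = 0, borrow out 0
  col 1: (0 - 0 borrow-in) - 0 → 0 - 0 = 0, borrow out 0
  col 2: (0 - 0 borrow-in) - 0 → 0 - 0 = 0, borrow out 0
  col 3: (1 - 0 borrow-in) - 0 → 1 - 0 = 1, borrow out 0
  col 4: (1 - 0 borrow-in) - 0 → 1 - 0 = 1, borrow out 0
  col 5: (1 - 0 borrow-in) - 0 → 1 - 0 = 1, borrow out 0
  col 6: (0 - 0 borrow-in) - 1 → borrow from next column: (0+2) - 1 = 1, borrow out 1
  col 7: (1 - 1 borrow-in) - 1 → borrow from next column: (0+2) - 1 = 1, borrow out 1
  col 8: (1 - 1 borrow-in) - 0 → 0 - 0 = 0, borrow out 0
  col 9: (1 - 0 borrow-in) - 1 → 1 - 1 = 0, borrow out 0
Reading bits MSB→LSB: 0011111000
Strip leading zeros: 11111000
= 11111000


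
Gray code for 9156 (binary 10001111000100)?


Binary: 10001111000100
Gray code: G = B XOR (B >> 1)
B >> 1 = 01000111100010
10001111000100 XOR 01000111100010:
  1 XOR 0 = 1
  0 XOR 1 = 1
  0 XOR 0 = 0
  0 XOR 0 = 0
  1 XOR 0 = 1
  1 XOR 1 = 0
  1 XOR 1 = 0
  1 XOR 1 = 0
  0 XOR 1 = 1
  0 XOR 0 = 0
  0 XOR 0 = 0
  1 XOR 0 = 1
  0 XOR 1 = 1
  0 XOR 0 = 0
= 11001000100110


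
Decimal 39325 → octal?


Divide by 8 repeatedly:
39325 ÷ 8 = 4915 remainder 5
4915 ÷ 8 = 614 remainder 3
614 ÷ 8 = 76 remainder 6
76 ÷ 8 = 9 remainder 4
9 ÷ 8 = 1 remainder 1
1 ÷ 8 = 0 remainder 1
Reading remainders bottom-up:
= 0o114635


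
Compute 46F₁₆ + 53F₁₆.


Align and add column by column (LSB to MSB, each column mod 16 with carry):
  046F
+ 053F
  ----
  col 0: F(15) + F(15) + 0 (carry in) = 30 → E(14), carry out 1
  col 1: 6(6) + 3(3) + 1 (carry in) = 10 → A(10), carry out 0
  col 2: 4(4) + 5(5) + 0 (carry in) = 9 → 9(9), carry out 0
  col 3: 0(0) + 0(0) + 0 (carry in) = 0 → 0(0), carry out 0
Reading digits MSB→LSB: 09AE
Strip leading zeros: 9AE
= 0x9AE


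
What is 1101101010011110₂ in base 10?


Positional values:
Bit 1: 1 × 2^1 = 2
Bit 2: 1 × 2^2 = 4
Bit 3: 1 × 2^3 = 8
Bit 4: 1 × 2^4 = 16
Bit 7: 1 × 2^7 = 128
Bit 9: 1 × 2^9 = 512
Bit 11: 1 × 2^11 = 2048
Bit 12: 1 × 2^12 = 4096
Bit 14: 1 × 2^14 = 16384
Bit 15: 1 × 2^15 = 32768
Sum = 2 + 4 + 8 + 16 + 128 + 512 + 2048 + 4096 + 16384 + 32768
= 55966


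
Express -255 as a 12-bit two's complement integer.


Original: 000011111111
Step 1 - Invert all bits: 111100000000
Step 2 - Add 1: 111100000000 + 1
= 111100000001 (represents -255)


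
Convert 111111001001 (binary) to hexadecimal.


Group into 4-bit nibbles: 111111001001
  1111 = F
  1100 = C
  1001 = 9
= 0xFC9


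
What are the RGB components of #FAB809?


Hex: #FAB809
R = FA₁₆ = 250
G = B8₁₆ = 184
B = 09₁₆ = 9
= RGB(250, 184, 9)


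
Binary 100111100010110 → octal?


Group into 3-bit groups: 100111100010110
  100 = 4
  111 = 7
  100 = 4
  010 = 2
  110 = 6
= 0o47426


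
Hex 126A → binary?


Each hex digit → 4 binary bits:
  1 = 0001
  2 = 0010
  6 = 0110
  A = 1010
Concatenate: 0001 0010 0110 1010
= 0001001001101010


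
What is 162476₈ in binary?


Each octal digit → 3 binary bits:
  1 = 001
  6 = 110
  2 = 010
  4 = 100
  7 = 111
  6 = 110
Concatenate: 001 110 010 100 111 110
= 001110010100111110


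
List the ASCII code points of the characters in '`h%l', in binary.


String: '`h%l'  (4 characters)
Per-character ASCII lookup:
  '`': special character: '`' = 96 → 1100000
  'h': lowercase starts at 97: 'h' = 97 + 7 = 104 → 1101000
  '%': special character: '%' = 37 → 100101
  'l': lowercase starts at 97: 'l' = 97 + 11 = 108 → 1101100
= 1100000 1101000 100101 1101100


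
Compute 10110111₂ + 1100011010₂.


Align and add column by column (LSB to MSB, carry propagating):
  00010110111
+ 01100011010
  -----------
  col 0: 1 + 0 + 0 (carry in) = 1 → bit 1, carry out 0
  col 1: 1 + 1 + 0 (carry in) = 2 → bit 0, carry out 1
  col 2: 1 + 0 + 1 (carry in) = 2 → bit 0, carry out 1
  col 3: 0 + 1 + 1 (carry in) = 2 → bit 0, carry out 1
  col 4: 1 + 1 + 1 (carry in) = 3 → bit 1, carry out 1
  col 5: 1 + 0 + 1 (carry in) = 2 → bit 0, carry out 1
  col 6: 0 + 0 + 1 (carry in) = 1 → bit 1, carry out 0
  col 7: 1 + 0 + 0 (carry in) = 1 → bit 1, carry out 0
  col 8: 0 + 1 + 0 (carry in) = 1 → bit 1, carry out 0
  col 9: 0 + 1 + 0 (carry in) = 1 → bit 1, carry out 0
  col 10: 0 + 0 + 0 (carry in) = 0 → bit 0, carry out 0
Reading bits MSB→LSB: 01111010001
Strip leading zeros: 1111010001
= 1111010001


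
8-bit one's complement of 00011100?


Original: 00011100
Invert all bits:
  bit 0: 0 → 1
  bit 1: 0 → 1
  bit 2: 0 → 1
  bit 3: 1 → 0
  bit 4: 1 → 0
  bit 5: 1 → 0
  bit 6: 0 → 1
  bit 7: 0 → 1
= 11100011


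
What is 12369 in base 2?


Divide by 2 repeatedly:
12369 ÷ 2 = 6184 remainder 1
6184 ÷ 2 = 3092 remainder 0
3092 ÷ 2 = 1546 remainder 0
1546 ÷ 2 = 773 remainder 0
773 ÷ 2 = 386 remainder 1
386 ÷ 2 = 193 remainder 0
193 ÷ 2 = 96 remainder 1
96 ÷ 2 = 48 remainder 0
48 ÷ 2 = 24 remainder 0
24 ÷ 2 = 12 remainder 0
12 ÷ 2 = 6 remainder 0
6 ÷ 2 = 3 remainder 0
3 ÷ 2 = 1 remainder 1
1 ÷ 2 = 0 remainder 1
Reading remainders bottom-up:
= 11000001010001


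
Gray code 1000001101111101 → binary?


Gray code: 1000001101111101
MSB stays the same: 1
Each subsequent bit = prev_binary XOR current_gray:
  B[1] = 1 XOR 0 = 1
  B[2] = 1 XOR 0 = 1
  B[3] = 1 XOR 0 = 1
  B[4] = 1 XOR 0 = 1
  B[5] = 1 XOR 0 = 1
  B[6] = 1 XOR 1 = 0
  B[7] = 0 XOR 1 = 1
  B[8] = 1 XOR 0 = 1
  B[9] = 1 XOR 1 = 0
  B[10] = 0 XOR 1 = 1
  B[11] = 1 XOR 1 = 0
  B[12] = 0 XOR 1 = 1
  B[13] = 1 XOR 1 = 0
  B[14] = 0 XOR 0 = 0
  B[15] = 0 XOR 1 = 1
= 1111110110101001 (64937 decimal)


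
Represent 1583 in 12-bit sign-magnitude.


Sign bit: 0 (positive)
Magnitude: 1583 = 11000101111
= 011000101111


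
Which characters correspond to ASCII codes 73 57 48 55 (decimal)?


Codes (decimal): 73 57 48 55
Per-code ASCII lookup:
  73  (range 65-90: uppercase, 73 - 65 = 8) → 'I'
  57  (range 48-57: digits, 57 - 48 = 9) → '9'
  48  (range 48-57: digits, 48 - 48 = 0) → '0'
  55  (range 48-57: digits, 55 - 48 = 7) → '7'
= 'I907'


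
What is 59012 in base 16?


Divide by 16 repeatedly:
59012 ÷ 16 = 3688 remainder 4 (4)
3688 ÷ 16 = 230 remainder 8 (8)
230 ÷ 16 = 14 remainder 6 (6)
14 ÷ 16 = 0 remainder 14 (E)
Reading remainders bottom-up:
= 0xE684


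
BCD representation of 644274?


Each digit → 4-bit binary:
  6 → 0110
  4 → 0100
  4 → 0100
  2 → 0010
  7 → 0111
  4 → 0100
= 0110 0100 0100 0010 0111 0100


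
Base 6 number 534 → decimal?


Positional values (base 6):
  4 × 6^0 = 4 × 1 = 4
  3 × 6^1 = 3 × 6 = 18
  5 × 6^2 = 5 × 36 = 180
Sum = 4 + 18 + 180
= 202


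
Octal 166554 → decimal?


Positional values:
Position 0: 4 × 8^0 = 4
Position 1: 5 × 8^1 = 40
Position 2: 5 × 8^2 = 320
Position 3: 6 × 8^3 = 3072
Position 4: 6 × 8^4 = 24576
Position 5: 1 × 8^5 = 32768
Sum = 4 + 40 + 320 + 3072 + 24576 + 32768
= 60780


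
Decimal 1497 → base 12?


Divide by 12 repeatedly:
1497 ÷ 12 = 124 remainder 9
124 ÷ 12 = 10 remainder 4
10 ÷ 12 = 0 remainder 10
Reading remainders bottom-up:
= A49


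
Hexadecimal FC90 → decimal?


Positional values:
Position 0: 0 × 16^0 = 0 × 1 = 0
Position 1: 9 × 16^1 = 9 × 16 = 144
Position 2: C × 16^2 = 12 × 256 = 3072
Position 3: F × 16^3 = 15 × 4096 = 61440
Sum = 0 + 144 + 3072 + 61440
= 64656


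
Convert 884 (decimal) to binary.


Divide by 2 repeatedly:
884 ÷ 2 = 442 remainder 0
442 ÷ 2 = 221 remainder 0
221 ÷ 2 = 110 remainder 1
110 ÷ 2 = 55 remainder 0
55 ÷ 2 = 27 remainder 1
27 ÷ 2 = 13 remainder 1
13 ÷ 2 = 6 remainder 1
6 ÷ 2 = 3 remainder 0
3 ÷ 2 = 1 remainder 1
1 ÷ 2 = 0 remainder 1
Reading remainders bottom-up:
= 1101110100


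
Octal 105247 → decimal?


Positional values:
Position 0: 7 × 8^0 = 7
Position 1: 4 × 8^1 = 32
Position 2: 2 × 8^2 = 128
Position 3: 5 × 8^3 = 2560
Position 4: 0 × 8^4 = 0
Position 5: 1 × 8^5 = 32768
Sum = 7 + 32 + 128 + 2560 + 0 + 32768
= 35495


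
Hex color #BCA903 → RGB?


Hex: #BCA903
R = BC₁₆ = 188
G = A9₁₆ = 169
B = 03₁₆ = 3
= RGB(188, 169, 3)


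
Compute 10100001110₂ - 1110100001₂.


Align and subtract column by column (LSB to MSB, borrowing when needed):
  10100001110
- 01110100001
  -----------
  col 0: (0 - 0 borrow-in) - 1 → borrow from next column: (0+2) - 1 = 1, borrow out 1
  col 1: (1 - 1 borrow-in) - 0 → 0 - 0 = 0, borrow out 0
  col 2: (1 - 0 borrow-in) - 0 → 1 - 0 = 1, borrow out 0
  col 3: (1 - 0 borrow-in) - 0 → 1 - 0 = 1, borrow out 0
  col 4: (0 - 0 borrow-in) - 0 → 0 - 0 = 0, borrow out 0
  col 5: (0 - 0 borrow-in) - 1 → borrow from next column: (0+2) - 1 = 1, borrow out 1
  col 6: (0 - 1 borrow-in) - 0 → borrow from next column: (-1+2) - 0 = 1, borrow out 1
  col 7: (0 - 1 borrow-in) - 1 → borrow from next column: (-1+2) - 1 = 0, borrow out 1
  col 8: (1 - 1 borrow-in) - 1 → borrow from next column: (0+2) - 1 = 1, borrow out 1
  col 9: (0 - 1 borrow-in) - 1 → borrow from next column: (-1+2) - 1 = 0, borrow out 1
  col 10: (1 - 1 borrow-in) - 0 → 0 - 0 = 0, borrow out 0
Reading bits MSB→LSB: 00101101101
Strip leading zeros: 101101101
= 101101101
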